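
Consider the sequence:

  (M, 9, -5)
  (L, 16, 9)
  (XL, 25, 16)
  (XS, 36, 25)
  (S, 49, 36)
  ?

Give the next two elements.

(M, 64, 49), (L, 81, 64)

Size: runs through clothing sizes XS→XL, so M, L, XL, XS, S → M → L.
Second coordinate: 9, 16, 25, 36, 49 → 64 → 81 (perfect squares: 3², 4², 5², …).
Third coordinate: -5, 9, 16, 25, 36 → 49 → 64 (always the previous value of the second coordinate).
Putting the parts together: (M, 64, 49) and then (L, 81, 64).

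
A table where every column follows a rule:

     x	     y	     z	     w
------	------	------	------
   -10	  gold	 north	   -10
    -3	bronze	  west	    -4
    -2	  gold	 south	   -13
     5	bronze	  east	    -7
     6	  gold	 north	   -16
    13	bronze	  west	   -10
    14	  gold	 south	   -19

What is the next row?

21  bronze  east  -13

Column x: alternating steps +7, +1, +7, +1, …, so -10, -3, -2, 5, 6, 13, 14 → 21.
Column y — alternates gold ↔ bronze: gold, bronze, gold, bronze, gold, bronze, gold → bronze.
For the column z, repeats north → west → south → east: north, west, south, east, north, west, south → east.
Column w goes -10, -4, -13, -7, -16, -10, -19 → -13 (alternating steps +6, −9, +6, −9, …).
Combining the parts gives 21  bronze  east  -13.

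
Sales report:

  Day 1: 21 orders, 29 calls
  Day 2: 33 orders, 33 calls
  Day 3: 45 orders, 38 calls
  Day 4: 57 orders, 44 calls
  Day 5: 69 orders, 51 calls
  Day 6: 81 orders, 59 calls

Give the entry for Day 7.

93 orders, 68 calls

Orders: 21, 33, 45, 57, 69, 81 → 93 (+12 each step).
Calls — differences are 4, 5, 6, … (increasing by 1 each time): 29, 33, 38, 44, 51, 59 → 68.
Combining the parts gives 93 orders, 68 calls.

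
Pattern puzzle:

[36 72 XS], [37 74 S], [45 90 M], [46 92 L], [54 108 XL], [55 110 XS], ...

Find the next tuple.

[63 126 S]

First value: alternating steps +1, +8, +1, +8, …, so 36, 37, 45, 46, 54, 55 → 63.
For the second value, always 2 × the first value: 72, 74, 90, 92, 108, 110 → 126.
For the size, repeats XS → S → M → L → XL: XS, S, M, L, XL, XS → S.
So the next tuple is [63 126 S].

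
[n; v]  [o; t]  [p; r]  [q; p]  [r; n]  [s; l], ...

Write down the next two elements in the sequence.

[t; j], [u; h]

First letter: letters move forward 1 place in the alphabet, so n, o, p, q, r, s → t → u.
Second letter — letters move back 2 places in the alphabet: v, t, r, p, n, l → j → h.
Putting the parts together: [t; j] and then [u; h].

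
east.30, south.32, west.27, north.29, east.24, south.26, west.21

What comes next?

Direction: repeats east → south → west → north; east, south, west, north, east, south, west → north.
Second component goes 30, 32, 27, 29, 24, 26, 21 → 23 (alternating steps +2, −5, +2, −5, …).
Putting it together: north.23.

north.23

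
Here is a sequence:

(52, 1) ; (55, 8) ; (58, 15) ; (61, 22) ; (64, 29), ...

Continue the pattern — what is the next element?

(67, 36)

First coordinate: +3 each step, so 52, 55, 58, 61, 64 → 67.
Second coordinate goes 1, 8, 15, 22, 29 → 36 (+7 each step).
Combining the parts gives (67, 36).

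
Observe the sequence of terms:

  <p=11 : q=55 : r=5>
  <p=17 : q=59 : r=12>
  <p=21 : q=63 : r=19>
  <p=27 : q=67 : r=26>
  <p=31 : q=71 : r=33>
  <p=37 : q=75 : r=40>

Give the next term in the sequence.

P: alternating steps +6, +4, +6, +4, …, so 11, 17, 21, 27, 31, 37 → 41.
Q: +4 each step; 55, 59, 63, 67, 71, 75 → 79.
R: +7 each step, so 5, 12, 19, 26, 33, 40 → 47.
Combining the parts gives <p=41 : q=79 : r=47>.

<p=41 : q=79 : r=47>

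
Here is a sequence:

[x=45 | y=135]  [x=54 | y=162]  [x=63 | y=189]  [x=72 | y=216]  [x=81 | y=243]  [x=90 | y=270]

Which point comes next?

[x=99 | y=297]

X: +9 each step; 45, 54, 63, 72, 81, 90 → 99.
Y: always 3 × the x, so 135, 162, 189, 216, 243, 270 → 297.
So the next point is [x=99 | y=297].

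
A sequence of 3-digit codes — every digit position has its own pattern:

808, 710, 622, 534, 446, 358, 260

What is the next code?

172

First digit goes 8, 7, 6, 5, 4, 3, 2 → 1 (−1 each step, mod 10).
Second digit: 0, 1, 2, 3, 4, 5, 6 → 7 (+1 each step, mod 10).
Third digit goes 8, 0, 2, 4, 6, 8, 0 → 2 (+2 each step, mod 10).
Putting it together: 172.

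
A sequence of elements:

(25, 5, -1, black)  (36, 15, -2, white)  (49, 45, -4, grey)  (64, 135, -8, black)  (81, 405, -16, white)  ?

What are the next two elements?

For the first component, perfect squares: 5², 6², 7², …: 25, 36, 49, 64, 81 → 100 → 121.
Second component — ×3 each step: 5, 15, 45, 135, 405 → 1215 → 3645.
Third component goes -1, -2, -4, -8, -16 → -32 → -64 (×2 each step).
Shade — repeats black → white → grey: black, white, grey, black, white → grey → black.
So the next two elements are (100, 1215, -32, grey) and (121, 3645, -64, black).

(100, 1215, -32, grey), (121, 3645, -64, black)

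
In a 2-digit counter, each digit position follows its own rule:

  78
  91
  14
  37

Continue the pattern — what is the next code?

50

First digit: +2 each step, mod 10; 7, 9, 1, 3 → 5.
Second digit: +3 each step, mod 10, so 8, 1, 4, 7 → 0.
Combining the parts gives 50.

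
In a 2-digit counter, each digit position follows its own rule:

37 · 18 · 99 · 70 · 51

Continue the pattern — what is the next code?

32

First digit: 3, 1, 9, 7, 5 → 3 (−2 each step, mod 10).
Second digit: +1 each step, mod 10, so 7, 8, 9, 0, 1 → 2.
Putting it together: 32.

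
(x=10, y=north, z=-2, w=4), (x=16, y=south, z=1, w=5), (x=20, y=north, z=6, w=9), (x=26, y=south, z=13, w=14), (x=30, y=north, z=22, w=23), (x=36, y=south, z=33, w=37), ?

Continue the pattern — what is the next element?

X goes 10, 16, 20, 26, 30, 36 → 40 (alternating steps +6, +4, +6, +4, …).
Y goes north, south, north, south, north, south → north (alternates north ↔ south).
Z: differences are 3, 5, 7, … (increasing by 2 each time), so -2, 1, 6, 13, 22, 33 → 46.
W: each term is the sum of the two before it; 4, 5, 9, 14, 23, 37 → 60.
So the next element is (x=40, y=north, z=46, w=60).

(x=40, y=north, z=46, w=60)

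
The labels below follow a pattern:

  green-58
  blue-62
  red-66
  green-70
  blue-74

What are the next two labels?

red-78 then green-82

For the colour, repeats green → blue → red: green, blue, red, green, blue → red → green.
Second component: 58, 62, 66, 70, 74 → 78 → 82 (+4 each step).
Putting the parts together: red-78 and then green-82.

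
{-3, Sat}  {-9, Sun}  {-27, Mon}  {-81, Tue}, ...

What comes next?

First value: ×3 each step, so -3, -9, -27, -81 → -243.
For the day, runs through the weekdays Mon→Sun: Sat, Sun, Mon, Tue → Wed.
Combining the parts gives {-243, Wed}.

{-243, Wed}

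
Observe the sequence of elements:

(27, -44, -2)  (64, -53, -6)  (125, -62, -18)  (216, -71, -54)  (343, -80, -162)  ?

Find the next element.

First coordinate: 27, 64, 125, 216, 343 → 512 (perfect cubes: 3³, 4³, 5³, …).
Second coordinate: −9 each step, so -44, -53, -62, -71, -80 → -89.
Third coordinate: ×3 each step; -2, -6, -18, -54, -162 → -486.
So the next element is (512, -89, -486).

(512, -89, -486)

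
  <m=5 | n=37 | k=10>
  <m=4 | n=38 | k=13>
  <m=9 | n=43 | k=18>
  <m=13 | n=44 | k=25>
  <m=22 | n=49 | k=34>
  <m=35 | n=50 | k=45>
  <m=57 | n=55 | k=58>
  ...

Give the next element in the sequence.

<m=92 | n=56 | k=73>

M: each term is the sum of the two before it, so 5, 4, 9, 13, 22, 35, 57 → 92.
N: alternating steps +1, +5, +1, +5, …; 37, 38, 43, 44, 49, 50, 55 → 56.
K: differences are 3, 5, 7, … (increasing by 2 each time); 10, 13, 18, 25, 34, 45, 58 → 73.
Combining the parts gives <m=92 | n=56 | k=73>.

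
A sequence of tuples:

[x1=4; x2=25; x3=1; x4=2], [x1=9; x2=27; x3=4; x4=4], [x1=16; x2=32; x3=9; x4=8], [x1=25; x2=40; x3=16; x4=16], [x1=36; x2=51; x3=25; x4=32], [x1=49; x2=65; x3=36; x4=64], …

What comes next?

[x1=64; x2=82; x3=49; x4=128]

X1 — perfect squares: 2², 3², 4², …: 4, 9, 16, 25, 36, 49 → 64.
X2: 25, 27, 32, 40, 51, 65 → 82 (differences are 2, 5, 8, … (increasing by 3 each time)).
X3 — perfect squares: 1², 2², 3², …: 1, 4, 9, 16, 25, 36 → 49.
X4: ×2 each step, so 2, 4, 8, 16, 32, 64 → 128.
Combining the parts gives [x1=64; x2=82; x3=49; x4=128].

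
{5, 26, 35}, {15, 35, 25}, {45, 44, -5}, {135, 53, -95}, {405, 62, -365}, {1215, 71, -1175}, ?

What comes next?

First value: 5, 15, 45, 135, 405, 1215 → 3645 (×3 each step).
Second value goes 26, 35, 44, 53, 62, 71 → 80 (+9 each step).
Third value — together with the first value always sums to 40: 35, 25, -5, -95, -365, -1175 → -3605.
Combining the parts gives {3645, 80, -3605}.

{3645, 80, -3605}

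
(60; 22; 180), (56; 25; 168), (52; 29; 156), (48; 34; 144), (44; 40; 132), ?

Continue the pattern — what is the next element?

First component: 60, 56, 52, 48, 44 → 40 (−4 each step).
For the second component, differences are 3, 4, 5, … (increasing by 1 each time): 22, 25, 29, 34, 40 → 47.
Third component goes 180, 168, 156, 144, 132 → 120 (always 3 × the first component).
So the next element is (40; 47; 120).

(40; 47; 120)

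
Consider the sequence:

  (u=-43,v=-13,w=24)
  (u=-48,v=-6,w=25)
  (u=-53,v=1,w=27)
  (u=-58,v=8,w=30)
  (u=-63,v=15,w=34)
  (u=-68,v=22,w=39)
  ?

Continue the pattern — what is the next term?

U: −5 each step, so -43, -48, -53, -58, -63, -68 → -73.
For the v, +7 each step: -13, -6, 1, 8, 15, 22 → 29.
W — differences are 1, 2, 3, … (increasing by 1 each time): 24, 25, 27, 30, 34, 39 → 45.
So the next term is (u=-73,v=29,w=45).

(u=-73,v=29,w=45)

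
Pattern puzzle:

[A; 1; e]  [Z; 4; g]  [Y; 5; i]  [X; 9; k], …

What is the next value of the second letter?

m

Second letter: e, g, i, k → m (letters move forward 2 places in the alphabet).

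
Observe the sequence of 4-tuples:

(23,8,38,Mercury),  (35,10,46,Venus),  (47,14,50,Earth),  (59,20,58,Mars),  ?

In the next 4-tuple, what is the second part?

28

First part — +12 each step: 23, 35, 47, 59 → 71.
Second part — differences are 2, 4, 6, … (increasing by 2 each time): 8, 10, 14, 20 → 28.
Third part — alternating steps +8, +4, +8, +4, …: 38, 46, 50, 58 → 62.
Planet: Mercury, Venus, Earth, Mars → Jupiter (runs through the planets Mercury→Neptune).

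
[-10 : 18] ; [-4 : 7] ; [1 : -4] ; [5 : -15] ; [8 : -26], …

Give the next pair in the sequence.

First slot goes -10, -4, 1, 5, 8 → 10 (differences are 6, 5, 4, … (decreasing by 1 each time)).
Second slot: −11 each step; 18, 7, -4, -15, -26 → -37.
So the next pair is [10 : -37].

[10 : -37]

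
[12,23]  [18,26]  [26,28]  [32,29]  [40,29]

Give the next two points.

[46,28], [54,26]

First component: alternating steps +6, +8, +6, +8, …; 12, 18, 26, 32, 40 → 46 → 54.
Second component: differences are 3, 2, 1, … (decreasing by 1 each time), so 23, 26, 28, 29, 29 → 28 → 26.
Putting the parts together: [46,28] and then [54,26].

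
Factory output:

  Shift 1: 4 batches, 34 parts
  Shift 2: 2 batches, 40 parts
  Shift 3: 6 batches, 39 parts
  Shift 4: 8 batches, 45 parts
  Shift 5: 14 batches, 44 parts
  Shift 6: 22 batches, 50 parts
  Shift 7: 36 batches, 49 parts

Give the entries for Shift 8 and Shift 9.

58 batches, 55 parts; 94 batches, 54 parts

Batches: 4, 2, 6, 8, 14, 22, 36 → 58 → 94 (each term is the sum of the two before it).
Parts — alternating steps +6, −1, +6, −1, …: 34, 40, 39, 45, 44, 50, 49 → 55 → 54.
So the next two lines are 58 batches, 55 parts and 94 batches, 54 parts.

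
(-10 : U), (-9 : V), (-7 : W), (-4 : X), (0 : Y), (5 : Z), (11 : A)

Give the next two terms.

First value — differences are 1, 2, 3, … (increasing by 1 each time): -10, -9, -7, -4, 0, 5, 11 → 18 → 26.
Letter goes U, V, W, X, Y, Z, A → B → C (letters move forward 1 place in the alphabet, wrapping Z→A).
So the next two terms are (18 : B) and (26 : C).

(18 : B), (26 : C)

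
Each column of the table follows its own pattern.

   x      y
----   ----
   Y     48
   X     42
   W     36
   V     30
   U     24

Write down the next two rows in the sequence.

T  18; S  12

Column x: letters move back 1 place in the alphabet; Y, X, W, V, U → T → S.
Column y — −6 each step: 48, 42, 36, 30, 24 → 18 → 12.
Putting the parts together: T  18 and then S  12.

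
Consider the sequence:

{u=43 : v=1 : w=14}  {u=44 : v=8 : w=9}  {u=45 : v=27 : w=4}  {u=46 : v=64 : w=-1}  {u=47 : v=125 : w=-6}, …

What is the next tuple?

For the u, +1 each step: 43, 44, 45, 46, 47 → 48.
V goes 1, 8, 27, 64, 125 → 216 (perfect cubes: 1³, 2³, 3³, …).
W: 14, 9, 4, -1, -6 → -11 (−5 each step).
Combining the parts gives {u=48 : v=216 : w=-11}.

{u=48 : v=216 : w=-11}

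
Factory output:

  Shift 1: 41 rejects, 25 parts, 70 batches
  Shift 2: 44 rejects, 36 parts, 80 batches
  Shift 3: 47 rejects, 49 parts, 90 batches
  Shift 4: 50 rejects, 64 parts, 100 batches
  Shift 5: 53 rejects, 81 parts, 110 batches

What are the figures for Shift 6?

Rejects: 41, 44, 47, 50, 53 → 56 (+3 each step).
Parts: 25, 36, 49, 64, 81 → 100 (perfect squares: 5², 6², 7², …).
Batches: 70, 80, 90, 100, 110 → 120 (+10 each step).
Combining the parts gives 56 rejects, 100 parts, 120 batches.

56 rejects, 100 parts, 120 batches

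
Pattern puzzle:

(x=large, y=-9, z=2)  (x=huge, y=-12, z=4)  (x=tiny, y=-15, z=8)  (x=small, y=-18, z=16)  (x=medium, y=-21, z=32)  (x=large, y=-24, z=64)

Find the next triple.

(x=huge, y=-27, z=128)

X: repeats large → huge → tiny → small → medium; large, huge, tiny, small, medium, large → huge.
For the y, −3 each step: -9, -12, -15, -18, -21, -24 → -27.
Z: 2, 4, 8, 16, 32, 64 → 128 (×2 each step).
Combining the parts gives (x=huge, y=-27, z=128).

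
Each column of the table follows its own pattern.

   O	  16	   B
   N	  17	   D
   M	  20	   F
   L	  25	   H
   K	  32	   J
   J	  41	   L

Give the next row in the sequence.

First letter: letters move back 1 place in the alphabet; O, N, M, L, K, J → I.
For the second component, differences are 1, 3, 5, … (increasing by 2 each time): 16, 17, 20, 25, 32, 41 → 52.
Second letter goes B, D, F, H, J, L → N (letters move forward 2 places in the alphabet).
Putting it together: I  52  N.

I  52  N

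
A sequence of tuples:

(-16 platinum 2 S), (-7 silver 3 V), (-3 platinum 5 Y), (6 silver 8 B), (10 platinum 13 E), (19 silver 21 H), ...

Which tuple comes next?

(23 platinum 34 K)

First component: alternating steps +9, +4, +9, +4, …; -16, -7, -3, 6, 10, 19 → 23.
Metal: platinum, silver, platinum, silver, platinum, silver → platinum (alternates platinum ↔ silver).
Third component: each term is the sum of the two before it, so 2, 3, 5, 8, 13, 21 → 34.
Letter: S, V, Y, B, E, H → K (letters move forward 3 places in the alphabet, wrapping Z→A).
Combining the parts gives (23 platinum 34 K).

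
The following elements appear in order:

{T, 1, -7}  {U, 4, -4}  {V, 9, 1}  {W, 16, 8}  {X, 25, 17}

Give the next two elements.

Letter goes T, U, V, W, X → Y → Z (letters move forward 1 place in the alphabet).
Second component — perfect squares: 1², 2², 3², …: 1, 4, 9, 16, 25 → 36 → 49.
Third component: always 8 less than the second component, so -7, -4, 1, 8, 17 → 28 → 41.
Putting the parts together: {Y, 36, 28} and then {Z, 49, 41}.

{Y, 36, 28}, {Z, 49, 41}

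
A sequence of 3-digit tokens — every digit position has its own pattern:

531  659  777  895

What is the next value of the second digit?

1

Second digit: +2 each step, mod 10; 3, 5, 7, 9 → 1.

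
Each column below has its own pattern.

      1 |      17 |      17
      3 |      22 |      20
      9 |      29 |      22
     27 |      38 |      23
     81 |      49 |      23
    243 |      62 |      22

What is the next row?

729  77  20

First component: ×3 each step; 1, 3, 9, 27, 81, 243 → 729.
Second component goes 17, 22, 29, 38, 49, 62 → 77 (differences are 5, 7, 9, … (increasing by 2 each time)).
Third component: 17, 20, 22, 23, 23, 22 → 20 (differences are 3, 2, 1, … (decreasing by 1 each time)).
Putting it together: 729  77  20.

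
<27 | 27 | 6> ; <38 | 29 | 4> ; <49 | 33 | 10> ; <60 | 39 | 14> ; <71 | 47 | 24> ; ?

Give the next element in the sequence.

For the first value, +11 each step: 27, 38, 49, 60, 71 → 82.
Second value: differences are 2, 4, 6, … (increasing by 2 each time), so 27, 29, 33, 39, 47 → 57.
For the third value, each term is the sum of the two before it: 6, 4, 10, 14, 24 → 38.
Combining the parts gives <82 | 57 | 38>.

<82 | 57 | 38>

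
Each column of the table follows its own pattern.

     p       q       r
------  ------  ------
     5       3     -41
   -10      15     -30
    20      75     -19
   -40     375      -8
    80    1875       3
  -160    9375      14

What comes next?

Column p: 5, -10, 20, -40, 80, -160 → 320 (×(-2) each step).
Column q goes 3, 15, 75, 375, 1875, 9375 → 46875 (×5 each step).
Column r: -41, -30, -19, -8, 3, 14 → 25 (+11 each step).
Combining the parts gives 320  46875  25.

320  46875  25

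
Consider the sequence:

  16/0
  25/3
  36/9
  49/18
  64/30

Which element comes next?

First part: 16, 25, 36, 49, 64 → 81 (perfect squares: 4², 5², 6², …).
Second part: differences are 3, 6, 9, … (increasing by 3 each time); 0, 3, 9, 18, 30 → 45.
So the next element is 81/45.

81/45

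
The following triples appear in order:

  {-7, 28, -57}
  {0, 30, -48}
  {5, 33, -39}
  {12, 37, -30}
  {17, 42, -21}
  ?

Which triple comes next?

First value — alternating steps +7, +5, +7, +5, …: -7, 0, 5, 12, 17 → 24.
For the second value, differences are 2, 3, 4, … (increasing by 1 each time): 28, 30, 33, 37, 42 → 48.
Third value — +9 each step: -57, -48, -39, -30, -21 → -12.
So the next triple is {24, 48, -12}.

{24, 48, -12}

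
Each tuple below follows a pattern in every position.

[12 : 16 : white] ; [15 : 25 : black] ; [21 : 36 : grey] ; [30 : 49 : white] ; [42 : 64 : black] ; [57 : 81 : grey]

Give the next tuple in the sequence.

[75 : 100 : white]

For the first entry, differences are 3, 6, 9, … (increasing by 3 each time): 12, 15, 21, 30, 42, 57 → 75.
Second entry: perfect squares: 4², 5², 6², …; 16, 25, 36, 49, 64, 81 → 100.
For the shade, repeats white → black → grey: white, black, grey, white, black, grey → white.
Combining the parts gives [75 : 100 : white].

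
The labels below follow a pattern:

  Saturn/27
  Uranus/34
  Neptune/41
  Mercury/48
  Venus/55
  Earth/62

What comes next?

Mars/69

For the planet, runs through the planets Mercury→Neptune: Saturn, Uranus, Neptune, Mercury, Venus, Earth → Mars.
Second component: 27, 34, 41, 48, 55, 62 → 69 (+7 each step).
Combining the parts gives Mars/69.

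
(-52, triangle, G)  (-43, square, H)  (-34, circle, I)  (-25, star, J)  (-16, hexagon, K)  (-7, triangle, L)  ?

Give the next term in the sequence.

First value goes -52, -43, -34, -25, -16, -7 → 2 (+9 each step).
Shape goes triangle, square, circle, star, hexagon, triangle → square (repeats triangle → square → circle → star → hexagon).
Letter goes G, H, I, J, K, L → M (letters move forward 1 place in the alphabet).
So the next term is (2, square, M).

(2, square, M)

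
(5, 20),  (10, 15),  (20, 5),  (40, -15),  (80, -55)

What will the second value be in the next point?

First value: ×2 each step, so 5, 10, 20, 40, 80 → 160.
Second value: 20, 15, 5, -15, -55 → -135 (together with the first value always sums to 25).

-135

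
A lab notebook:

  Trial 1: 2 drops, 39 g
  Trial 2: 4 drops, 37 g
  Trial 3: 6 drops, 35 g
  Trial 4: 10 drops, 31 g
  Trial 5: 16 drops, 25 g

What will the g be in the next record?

15

Drops goes 2, 4, 6, 10, 16 → 26 (each term is the sum of the two before it).
G: together with the drops always sums to 41; 39, 37, 35, 31, 25 → 15.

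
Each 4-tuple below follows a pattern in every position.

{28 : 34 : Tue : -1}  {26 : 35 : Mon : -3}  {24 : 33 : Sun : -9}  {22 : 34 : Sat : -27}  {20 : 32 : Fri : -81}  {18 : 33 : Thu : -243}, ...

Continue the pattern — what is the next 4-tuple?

First slot: 28, 26, 24, 22, 20, 18 → 16 (−2 each step).
For the second slot, alternating steps +1, −2, +1, −2, …: 34, 35, 33, 34, 32, 33 → 31.
Day — runs backward through the weekdays Mon→Sun: Tue, Mon, Sun, Sat, Fri, Thu → Wed.
Fourth slot — ×3 each step: -1, -3, -9, -27, -81, -243 → -729.
So the next 4-tuple is {16 : 31 : Wed : -729}.

{16 : 31 : Wed : -729}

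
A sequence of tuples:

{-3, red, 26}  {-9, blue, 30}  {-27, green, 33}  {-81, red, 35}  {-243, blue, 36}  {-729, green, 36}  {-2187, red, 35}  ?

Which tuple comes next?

{-6561, blue, 33}

First part — ×3 each step: -3, -9, -27, -81, -243, -729, -2187 → -6561.
Colour — repeats red → blue → green: red, blue, green, red, blue, green, red → blue.
Third part: 26, 30, 33, 35, 36, 36, 35 → 33 (differences are 4, 3, 2, … (decreasing by 1 each time)).
Putting it together: {-6561, blue, 33}.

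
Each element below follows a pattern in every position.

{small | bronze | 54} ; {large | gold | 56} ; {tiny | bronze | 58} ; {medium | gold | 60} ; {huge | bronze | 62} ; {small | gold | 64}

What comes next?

Size: repeats small → large → tiny → medium → huge; small, large, tiny, medium, huge, small → large.
Rank: bronze, gold, bronze, gold, bronze, gold → bronze (alternates bronze ↔ gold).
Third coordinate — +2 each step: 54, 56, 58, 60, 62, 64 → 66.
Combining the parts gives {large | bronze | 66}.

{large | bronze | 66}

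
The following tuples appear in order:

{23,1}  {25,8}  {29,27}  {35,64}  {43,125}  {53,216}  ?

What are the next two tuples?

{65,343}, {79,512}

For the first coordinate, differences are 2, 4, 6, … (increasing by 2 each time): 23, 25, 29, 35, 43, 53 → 65 → 79.
For the second coordinate, perfect cubes: 1³, 2³, 3³, …: 1, 8, 27, 64, 125, 216 → 343 → 512.
So the next two tuples are {65,343} and {79,512}.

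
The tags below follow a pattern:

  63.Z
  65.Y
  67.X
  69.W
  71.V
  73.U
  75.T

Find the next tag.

77.S

First component: +2 each step, so 63, 65, 67, 69, 71, 73, 75 → 77.
Letter: letters move back 1 place in the alphabet, so Z, Y, X, W, V, U, T → S.
Combining the parts gives 77.S.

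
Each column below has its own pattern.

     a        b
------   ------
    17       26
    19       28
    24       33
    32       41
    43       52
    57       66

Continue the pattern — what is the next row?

Column a goes 17, 19, 24, 32, 43, 57 → 74 (differences are 2, 5, 8, … (increasing by 3 each time)).
Column b: 26, 28, 33, 41, 52, 66 → 83 (always 9 more than the column a).
Combining the parts gives 74  83.

74  83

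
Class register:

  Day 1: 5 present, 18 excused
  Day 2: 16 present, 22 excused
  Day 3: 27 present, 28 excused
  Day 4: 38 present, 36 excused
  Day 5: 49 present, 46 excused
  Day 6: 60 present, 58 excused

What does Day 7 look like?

71 present, 72 excused

Present: +11 each step; 5, 16, 27, 38, 49, 60 → 71.
Excused: 18, 22, 28, 36, 46, 58 → 72 (differences are 4, 6, 8, … (increasing by 2 each time)).
Combining the parts gives 71 present, 72 excused.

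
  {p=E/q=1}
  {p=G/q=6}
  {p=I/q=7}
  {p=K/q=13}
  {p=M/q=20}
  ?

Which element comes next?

{p=O/q=33}

P: E, G, I, K, M → O (letters move forward 2 places in the alphabet).
Q — each term is the sum of the two before it: 1, 6, 7, 13, 20 → 33.
Putting it together: {p=O/q=33}.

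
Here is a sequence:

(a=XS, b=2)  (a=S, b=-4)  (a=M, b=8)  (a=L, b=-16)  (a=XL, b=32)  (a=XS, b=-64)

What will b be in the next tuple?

128

B: ×(-2) each step, so 2, -4, 8, -16, 32, -64 → 128.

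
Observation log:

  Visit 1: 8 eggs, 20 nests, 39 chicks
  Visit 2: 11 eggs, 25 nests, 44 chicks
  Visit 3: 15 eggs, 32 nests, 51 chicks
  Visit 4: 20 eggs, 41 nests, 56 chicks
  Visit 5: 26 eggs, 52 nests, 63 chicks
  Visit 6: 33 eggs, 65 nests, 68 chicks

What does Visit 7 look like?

41 eggs, 80 nests, 75 chicks

Eggs goes 8, 11, 15, 20, 26, 33 → 41 (differences are 3, 4, 5, … (increasing by 1 each time)).
Nests: differences are 5, 7, 9, … (increasing by 2 each time); 20, 25, 32, 41, 52, 65 → 80.
Chicks: 39, 44, 51, 56, 63, 68 → 75 (alternating steps +5, +7, +5, +7, …).
Combining the parts gives 41 eggs, 80 nests, 75 chicks.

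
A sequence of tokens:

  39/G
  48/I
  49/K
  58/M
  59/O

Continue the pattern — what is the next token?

68/Q

First component: alternating steps +9, +1, +9, +1, …, so 39, 48, 49, 58, 59 → 68.
Letter: letters move forward 2 places in the alphabet; G, I, K, M, O → Q.
Combining the parts gives 68/Q.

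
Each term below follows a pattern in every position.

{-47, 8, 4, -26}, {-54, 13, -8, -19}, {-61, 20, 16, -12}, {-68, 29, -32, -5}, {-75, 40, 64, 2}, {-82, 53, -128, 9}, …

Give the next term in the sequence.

{-89, 68, 256, 16}

First value — −7 each step: -47, -54, -61, -68, -75, -82 → -89.
Second value goes 8, 13, 20, 29, 40, 53 → 68 (differences are 5, 7, 9, … (increasing by 2 each time)).
Third value: ×(-2) each step, so 4, -8, 16, -32, 64, -128 → 256.
Fourth value — +7 each step: -26, -19, -12, -5, 2, 9 → 16.
Combining the parts gives {-89, 68, 256, 16}.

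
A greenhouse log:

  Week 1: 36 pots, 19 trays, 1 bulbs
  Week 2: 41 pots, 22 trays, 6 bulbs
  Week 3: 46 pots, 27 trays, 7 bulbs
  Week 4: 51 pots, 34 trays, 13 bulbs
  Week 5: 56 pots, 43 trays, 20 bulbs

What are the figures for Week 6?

Pots — +5 each step: 36, 41, 46, 51, 56 → 61.
Trays: differences are 3, 5, 7, … (increasing by 2 each time); 19, 22, 27, 34, 43 → 54.
Bulbs goes 1, 6, 7, 13, 20 → 33 (each term is the sum of the two before it).
Combining the parts gives 61 pots, 54 trays, 33 bulbs.

61 pots, 54 trays, 33 bulbs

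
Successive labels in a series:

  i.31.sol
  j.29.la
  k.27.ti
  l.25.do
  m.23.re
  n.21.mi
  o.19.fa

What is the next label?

p.17.sol

For the letter, letters move forward 1 place in the alphabet: i, j, k, l, m, n, o → p.
Second component: −2 each step, so 31, 29, 27, 25, 23, 21, 19 → 17.
For the note, runs through the solfège scale do→ti: sol, la, ti, do, re, mi, fa → sol.
Putting it together: p.17.sol.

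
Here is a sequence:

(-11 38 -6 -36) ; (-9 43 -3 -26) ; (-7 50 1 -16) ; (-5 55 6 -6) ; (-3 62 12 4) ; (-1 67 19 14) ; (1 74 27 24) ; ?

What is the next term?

First component: +2 each step; -11, -9, -7, -5, -3, -1, 1 → 3.
Second component — alternating steps +5, +7, +5, +7, …: 38, 43, 50, 55, 62, 67, 74 → 79.
Third component: -6, -3, 1, 6, 12, 19, 27 → 36 (differences are 3, 4, 5, … (increasing by 1 each time)).
Fourth component: +10 each step; -36, -26, -16, -6, 4, 14, 24 → 34.
Combining the parts gives (3 79 36 34).

(3 79 36 34)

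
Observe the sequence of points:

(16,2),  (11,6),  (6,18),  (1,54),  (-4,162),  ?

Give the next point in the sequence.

For the first value, −5 each step: 16, 11, 6, 1, -4 → -9.
Second value: ×3 each step; 2, 6, 18, 54, 162 → 486.
Combining the parts gives (-9,486).

(-9,486)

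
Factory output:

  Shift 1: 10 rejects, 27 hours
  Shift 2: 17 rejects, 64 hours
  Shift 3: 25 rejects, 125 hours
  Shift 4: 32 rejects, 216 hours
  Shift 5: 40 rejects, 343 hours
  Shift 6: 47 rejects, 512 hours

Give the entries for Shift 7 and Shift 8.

For the rejects, alternating steps +7, +8, +7, +8, …: 10, 17, 25, 32, 40, 47 → 55 → 62.
Hours goes 27, 64, 125, 216, 343, 512 → 729 → 1000 (perfect cubes: 3³, 4³, 5³, …).
So the next two rows are 55 rejects, 729 hours and 62 rejects, 1000 hours.

55 rejects, 729 hours; 62 rejects, 1000 hours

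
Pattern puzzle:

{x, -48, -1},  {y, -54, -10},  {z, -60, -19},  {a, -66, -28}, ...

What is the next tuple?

Letter: x, y, z, a → b (letters move forward 1 place in the alphabet, wrapping Z→A).
Second entry: −6 each step, so -48, -54, -60, -66 → -72.
Third entry: −9 each step; -1, -10, -19, -28 → -37.
Putting it together: {b, -72, -37}.

{b, -72, -37}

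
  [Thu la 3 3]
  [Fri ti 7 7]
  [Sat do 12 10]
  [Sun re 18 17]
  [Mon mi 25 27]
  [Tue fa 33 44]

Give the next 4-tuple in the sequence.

[Wed sol 42 71]

Day — runs through the weekdays Mon→Sun: Thu, Fri, Sat, Sun, Mon, Tue → Wed.
Note: la, ti, do, re, mi, fa → sol (runs through the solfège scale do→ti).
Third slot — differences are 4, 5, 6, … (increasing by 1 each time): 3, 7, 12, 18, 25, 33 → 42.
Fourth slot: each term is the sum of the two before it, so 3, 7, 10, 17, 27, 44 → 71.
So the next 4-tuple is [Wed sol 42 71].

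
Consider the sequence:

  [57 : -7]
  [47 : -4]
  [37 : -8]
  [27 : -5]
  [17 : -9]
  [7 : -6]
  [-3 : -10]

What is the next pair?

First component goes 57, 47, 37, 27, 17, 7, -3 → -13 (−10 each step).
Second component — alternating steps +3, −4, +3, −4, …: -7, -4, -8, -5, -9, -6, -10 → -7.
So the next pair is [-13 : -7].

[-13 : -7]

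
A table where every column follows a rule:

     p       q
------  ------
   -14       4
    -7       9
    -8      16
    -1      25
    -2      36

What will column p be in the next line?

5

Column p: -14, -7, -8, -1, -2 → 5 (alternating steps +7, −1, +7, −1, …).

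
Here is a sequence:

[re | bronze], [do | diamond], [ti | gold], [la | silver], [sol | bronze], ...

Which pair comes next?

Note: runs backward through the solfège scale do→ti; re, do, ti, la, sol → fa.
For the rank, repeats bronze → diamond → gold → silver: bronze, diamond, gold, silver, bronze → diamond.
Putting it together: [fa | diamond].

[fa | diamond]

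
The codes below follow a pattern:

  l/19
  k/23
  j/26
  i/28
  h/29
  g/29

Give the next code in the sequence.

f/28

For the letter, letters move back 1 place in the alphabet: l, k, j, i, h, g → f.
Second component: differences are 4, 3, 2, … (decreasing by 1 each time), so 19, 23, 26, 28, 29, 29 → 28.
Putting it together: f/28.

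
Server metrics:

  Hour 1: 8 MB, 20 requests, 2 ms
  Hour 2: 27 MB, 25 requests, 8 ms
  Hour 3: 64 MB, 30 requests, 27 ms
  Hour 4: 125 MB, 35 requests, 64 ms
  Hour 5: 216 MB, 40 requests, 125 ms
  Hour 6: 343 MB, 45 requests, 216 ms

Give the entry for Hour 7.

MB: perfect cubes: 2³, 3³, 4³, …, so 8, 27, 64, 125, 216, 343 → 512.
Requests goes 20, 25, 30, 35, 40, 45 → 50 (+5 each step).
Ms: always the previous value of the MB; 2, 8, 27, 64, 125, 216 → 343.
So the next record is 512 MB, 50 requests, 343 ms.

512 MB, 50 requests, 343 ms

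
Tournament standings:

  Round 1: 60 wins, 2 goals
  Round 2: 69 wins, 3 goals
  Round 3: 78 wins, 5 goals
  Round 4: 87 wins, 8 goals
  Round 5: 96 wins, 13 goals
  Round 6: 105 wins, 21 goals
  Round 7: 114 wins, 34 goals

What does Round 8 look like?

123 wins, 55 goals

Wins: +9 each step, so 60, 69, 78, 87, 96, 105, 114 → 123.
Goals — each term is the sum of the two before it: 2, 3, 5, 8, 13, 21, 34 → 55.
Combining the parts gives 123 wins, 55 goals.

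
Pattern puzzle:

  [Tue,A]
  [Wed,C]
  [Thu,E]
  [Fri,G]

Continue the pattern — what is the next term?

[Sat,I]

For the day, runs through the weekdays Mon→Sun: Tue, Wed, Thu, Fri → Sat.
Letter: letters move forward 2 places in the alphabet; A, C, E, G → I.
Combining the parts gives [Sat,I].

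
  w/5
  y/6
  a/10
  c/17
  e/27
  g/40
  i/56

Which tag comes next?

k/75

Letter: letters move forward 2 places in the alphabet, wrapping Z→A, so w, y, a, c, e, g, i → k.
Second component goes 5, 6, 10, 17, 27, 40, 56 → 75 (differences are 1, 4, 7, … (increasing by 3 each time)).
So the next tag is k/75.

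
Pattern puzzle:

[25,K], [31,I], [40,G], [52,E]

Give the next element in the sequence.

First coordinate: differences are 6, 9, 12, … (increasing by 3 each time); 25, 31, 40, 52 → 67.
Letter: K, I, G, E → C (letters move back 2 places in the alphabet).
Putting it together: [67,C].

[67,C]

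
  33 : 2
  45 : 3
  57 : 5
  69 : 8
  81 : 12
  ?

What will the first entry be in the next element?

93

First entry goes 33, 45, 57, 69, 81 → 93 (+12 each step).
Second entry: 2, 3, 5, 8, 12 → 17 (differences are 1, 2, 3, … (increasing by 1 each time)).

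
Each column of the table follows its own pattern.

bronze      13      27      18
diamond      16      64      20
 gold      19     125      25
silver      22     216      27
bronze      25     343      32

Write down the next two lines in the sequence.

Rank: bronze, diamond, gold, silver, bronze → diamond → gold (repeats bronze → diamond → gold → silver).
Second component — +3 each step: 13, 16, 19, 22, 25 → 28 → 31.
Third component — perfect cubes: 3³, 4³, 5³, …: 27, 64, 125, 216, 343 → 512 → 729.
Fourth component goes 18, 20, 25, 27, 32 → 34 → 39 (alternating steps +2, +5, +2, +5, …).
Putting the parts together: diamond  28  512  34 and then gold  31  729  39.

diamond  28  512  34; gold  31  729  39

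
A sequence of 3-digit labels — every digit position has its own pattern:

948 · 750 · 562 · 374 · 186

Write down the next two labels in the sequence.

998 then 700

First digit — −2 each step, mod 10: 9, 7, 5, 3, 1 → 9 → 7.
Second digit: +1 each step, mod 10; 4, 5, 6, 7, 8 → 9 → 0.
Third digit: +2 each step, mod 10, so 8, 0, 2, 4, 6 → 8 → 0.
Putting the parts together: 998 and then 700.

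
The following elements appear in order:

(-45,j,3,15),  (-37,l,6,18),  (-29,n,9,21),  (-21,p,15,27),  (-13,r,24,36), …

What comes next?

(-5,t,39,51)

For the first component, +8 each step: -45, -37, -29, -21, -13 → -5.
Letter goes j, l, n, p, r → t (letters move forward 2 places in the alphabet).
Third component: 3, 6, 9, 15, 24 → 39 (each term is the sum of the two before it).
Fourth component goes 15, 18, 21, 27, 36 → 51 (always 12 more than the third component).
Putting it together: (-5,t,39,51).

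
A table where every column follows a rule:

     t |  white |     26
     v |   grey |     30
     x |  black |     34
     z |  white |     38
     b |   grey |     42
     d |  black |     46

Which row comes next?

Letter: letters move forward 2 places in the alphabet, wrapping Z→A; t, v, x, z, b, d → f.
Shade: repeats white → grey → black; white, grey, black, white, grey, black → white.
Third component — +4 each step: 26, 30, 34, 38, 42, 46 → 50.
Combining the parts gives f  white  50.

f  white  50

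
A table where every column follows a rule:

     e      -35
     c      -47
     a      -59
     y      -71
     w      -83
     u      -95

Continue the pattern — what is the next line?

Letter goes e, c, a, y, w, u → s (letters move back 2 places in the alphabet, wrapping A→Z).
Second component: −12 each step; -35, -47, -59, -71, -83, -95 → -107.
Putting it together: s  -107.

s  -107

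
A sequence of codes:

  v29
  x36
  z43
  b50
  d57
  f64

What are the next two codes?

Letter: letters move forward 2 places in the alphabet, wrapping Z→A; v, x, z, b, d, f → h → j.
Second component: +7 each step, so 29, 36, 43, 50, 57, 64 → 71 → 78.
So the next two codes are h71 and j78.

h71, j78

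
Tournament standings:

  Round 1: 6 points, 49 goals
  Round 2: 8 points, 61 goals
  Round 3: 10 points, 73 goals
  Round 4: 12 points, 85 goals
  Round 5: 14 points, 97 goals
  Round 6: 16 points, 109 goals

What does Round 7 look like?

18 points, 121 goals

Points: +2 each step; 6, 8, 10, 12, 14, 16 → 18.
Goals goes 49, 61, 73, 85, 97, 109 → 121 (+12 each step).
Putting it together: 18 points, 121 goals.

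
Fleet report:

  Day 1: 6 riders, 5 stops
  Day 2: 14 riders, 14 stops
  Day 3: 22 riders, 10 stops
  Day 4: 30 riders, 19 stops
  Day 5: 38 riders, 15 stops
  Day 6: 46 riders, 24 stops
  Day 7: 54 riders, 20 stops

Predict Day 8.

62 riders, 29 stops

Riders: +8 each step; 6, 14, 22, 30, 38, 46, 54 → 62.
Stops: 5, 14, 10, 19, 15, 24, 20 → 29 (alternating steps +9, −4, +9, −4, …).
Combining the parts gives 62 riders, 29 stops.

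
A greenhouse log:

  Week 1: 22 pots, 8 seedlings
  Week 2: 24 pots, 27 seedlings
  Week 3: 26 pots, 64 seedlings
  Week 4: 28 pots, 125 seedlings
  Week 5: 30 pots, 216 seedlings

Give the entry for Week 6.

Pots — +2 each step: 22, 24, 26, 28, 30 → 32.
Seedlings: perfect cubes: 2³, 3³, 4³, …, so 8, 27, 64, 125, 216 → 343.
Putting it together: 32 pots, 343 seedlings.

32 pots, 343 seedlings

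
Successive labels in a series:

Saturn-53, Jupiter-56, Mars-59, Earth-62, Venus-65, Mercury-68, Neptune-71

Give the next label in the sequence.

Uranus-74

Planet: Saturn, Jupiter, Mars, Earth, Venus, Mercury, Neptune → Uranus (runs backward through the planets Mercury→Neptune).
Second component — +3 each step: 53, 56, 59, 62, 65, 68, 71 → 74.
So the next label is Uranus-74.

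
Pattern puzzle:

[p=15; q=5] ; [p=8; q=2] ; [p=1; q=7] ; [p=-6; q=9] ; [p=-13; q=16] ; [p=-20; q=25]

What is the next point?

P: −7 each step; 15, 8, 1, -6, -13, -20 → -27.
Q: 5, 2, 7, 9, 16, 25 → 41 (each term is the sum of the two before it).
Combining the parts gives [p=-27; q=41].

[p=-27; q=41]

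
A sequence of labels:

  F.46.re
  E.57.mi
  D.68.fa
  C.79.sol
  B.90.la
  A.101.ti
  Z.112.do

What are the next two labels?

Letter — letters move back 1 place in the alphabet, wrapping A→Z: F, E, D, C, B, A, Z → Y → X.
For the second component, +11 each step: 46, 57, 68, 79, 90, 101, 112 → 123 → 134.
Note: runs through the solfège scale do→ti; re, mi, fa, sol, la, ti, do → re → mi.
So the next two labels are Y.123.re and X.134.mi.

Y.123.re, X.134.mi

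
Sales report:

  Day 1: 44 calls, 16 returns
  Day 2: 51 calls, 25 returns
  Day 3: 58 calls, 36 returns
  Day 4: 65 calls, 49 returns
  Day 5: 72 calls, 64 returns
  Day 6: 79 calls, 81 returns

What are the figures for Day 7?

Calls goes 44, 51, 58, 65, 72, 79 → 86 (+7 each step).
Returns — perfect squares: 4², 5², 6², …: 16, 25, 36, 49, 64, 81 → 100.
Putting it together: 86 calls, 100 returns.

86 calls, 100 returns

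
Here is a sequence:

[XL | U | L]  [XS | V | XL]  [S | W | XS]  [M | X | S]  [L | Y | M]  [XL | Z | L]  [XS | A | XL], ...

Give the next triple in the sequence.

First size goes XL, XS, S, M, L, XL, XS → S (repeats XL → XS → S → M → L).
Letter: letters move forward 1 place in the alphabet, wrapping Z→A; U, V, W, X, Y, Z, A → B.
Second size: repeats L → XL → XS → S → M; L, XL, XS, S, M, L, XL → XS.
Putting it together: [S | B | XS].

[S | B | XS]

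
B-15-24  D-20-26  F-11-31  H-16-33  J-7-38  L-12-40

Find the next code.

Letter — letters move forward 2 places in the alphabet: B, D, F, H, J, L → N.
For the second component, alternating steps +5, −9, +5, −9, …: 15, 20, 11, 16, 7, 12 → 3.
Third component: alternating steps +2, +5, +2, +5, …; 24, 26, 31, 33, 38, 40 → 45.
Putting it together: N-3-45.

N-3-45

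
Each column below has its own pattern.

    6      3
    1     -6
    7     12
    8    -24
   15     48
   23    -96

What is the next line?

38  192

First component — each term is the sum of the two before it: 6, 1, 7, 8, 15, 23 → 38.
Second component goes 3, -6, 12, -24, 48, -96 → 192 (×(-2) each step).
So the next line is 38  192.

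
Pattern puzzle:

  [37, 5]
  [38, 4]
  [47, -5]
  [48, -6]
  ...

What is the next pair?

First slot goes 37, 38, 47, 48 → 57 (alternating steps +1, +9, +1, +9, …).
For the second slot, together with the first slot always sums to 42: 5, 4, -5, -6 → -15.
So the next pair is [57, -15].

[57, -15]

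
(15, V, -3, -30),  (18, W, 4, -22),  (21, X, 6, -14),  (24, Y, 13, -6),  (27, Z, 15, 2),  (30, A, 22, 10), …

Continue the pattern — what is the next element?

(33, B, 24, 18)

First value: +3 each step, so 15, 18, 21, 24, 27, 30 → 33.
Letter: letters move forward 1 place in the alphabet, wrapping Z→A, so V, W, X, Y, Z, A → B.
Third value — alternating steps +7, +2, +7, +2, …: -3, 4, 6, 13, 15, 22 → 24.
Fourth value: +8 each step, so -30, -22, -14, -6, 2, 10 → 18.
So the next element is (33, B, 24, 18).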